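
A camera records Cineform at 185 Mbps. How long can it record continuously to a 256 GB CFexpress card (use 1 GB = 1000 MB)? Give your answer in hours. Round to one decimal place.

Capacity: 256 GB = 2,048,000 Mb.
Recording time: 2,048,000 / 185.000 = 11,070 s ≈ 3.08 hours.

3.1 hours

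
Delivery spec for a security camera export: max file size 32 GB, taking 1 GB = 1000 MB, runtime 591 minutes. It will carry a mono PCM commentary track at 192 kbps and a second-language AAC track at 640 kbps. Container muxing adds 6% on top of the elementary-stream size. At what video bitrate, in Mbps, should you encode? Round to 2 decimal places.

Budget: 32 GB = 256000.0 Mb.
Stream payload after overhead: 256000.0 / 1.06 = 241509.4 Mb.
591 min = 35460 s
Total bitrate budget: 241509.4 Mb / 35460 s = 6.811 Mbps.
Audio total: 192 + 640 = 832 kbps = 0.832 Mbps.
Video: 6.811 − 0.832 = 5.979 Mbps.

5.98 Mbps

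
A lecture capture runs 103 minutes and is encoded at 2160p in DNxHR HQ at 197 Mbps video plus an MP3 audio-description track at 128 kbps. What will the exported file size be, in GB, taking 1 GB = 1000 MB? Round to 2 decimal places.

103 min = 6180 s
Audio: 128 kbps = 0.128 Mbps.
Total bitrate: 197 + 0.128 = 197.128 Mbps.
Stream data: 197.128 Mbps × 6180 s = 1218251.0 Mb.
1,218,251 Mb ÷ 8 = 152,281 MB → 152.3 GB.

152.28 GB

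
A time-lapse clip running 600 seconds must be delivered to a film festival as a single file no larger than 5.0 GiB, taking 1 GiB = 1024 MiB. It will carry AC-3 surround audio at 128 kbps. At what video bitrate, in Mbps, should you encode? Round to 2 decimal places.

Budget: 5.0 GiB = 42949.7 Mb.
Total bitrate budget: 42949.7 Mb / 600 s = 71.583 Mbps.
Audio: 128 kbps = 0.128 Mbps.
Video: 71.583 − 0.128 = 71.455 Mbps.

71.45 Mbps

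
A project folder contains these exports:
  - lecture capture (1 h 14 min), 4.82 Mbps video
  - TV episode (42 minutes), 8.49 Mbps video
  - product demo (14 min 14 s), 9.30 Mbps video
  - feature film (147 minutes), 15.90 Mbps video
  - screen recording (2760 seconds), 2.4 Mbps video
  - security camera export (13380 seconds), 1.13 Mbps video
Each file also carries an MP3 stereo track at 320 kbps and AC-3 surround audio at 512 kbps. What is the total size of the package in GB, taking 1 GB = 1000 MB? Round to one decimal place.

30.0 GB

Audio total: 320 + 512 = 832 kbps = 0.832 Mbps.
lecture capture: 5.652 Mbps × 4440 s = 25094.9 Mb
TV episode: 9.322 Mbps × 2520 s = 23491.4 Mb
product demo: 10.132 Mbps × 854 s = 8652.7 Mb
feature film: 16.732 Mbps × 8820 s = 147576.2 Mb
screen recording: 3.232 Mbps × 2760 s = 8920.3 Mb
security camera export: 1.962 Mbps × 13380 s = 26251.6 Mb
Total: 239987.2 Mb = 29998.4 MB.
= 30.00 GB.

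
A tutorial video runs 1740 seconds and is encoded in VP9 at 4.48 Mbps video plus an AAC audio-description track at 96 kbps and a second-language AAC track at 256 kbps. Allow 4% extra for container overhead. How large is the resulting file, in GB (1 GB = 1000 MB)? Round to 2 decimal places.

1.09 GB

Audio total: 96 + 256 = 352 kbps = 0.352 Mbps.
Total bitrate: 4.48 + 0.352 = 4.832 Mbps.
Stream data: 4.832 Mbps × 1740 s = 8407.7 Mb.
With 4% container overhead: ×1.04.
8,744 Mb ÷ 8 = 1,093 MB → 1.093 GB.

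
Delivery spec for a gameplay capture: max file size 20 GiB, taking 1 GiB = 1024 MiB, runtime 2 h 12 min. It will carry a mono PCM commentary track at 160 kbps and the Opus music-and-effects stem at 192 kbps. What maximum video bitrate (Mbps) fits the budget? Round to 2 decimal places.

21.34 Mbps

Budget: 20 GiB = 171798.7 Mb.
2 h 12 min = 132 min = 7920 s
Total bitrate budget: 171798.7 Mb / 7920 s = 21.692 Mbps.
Audio total: 160 + 192 = 352 kbps = 0.352 Mbps.
Video: 21.692 − 0.352 = 21.340 Mbps.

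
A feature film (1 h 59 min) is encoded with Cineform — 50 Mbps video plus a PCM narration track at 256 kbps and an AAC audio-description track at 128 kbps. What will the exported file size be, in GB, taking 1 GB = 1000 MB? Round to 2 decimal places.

1 h 59 min = 119 min = 7140 s
Audio total: 256 + 128 = 384 kbps = 0.384 Mbps.
Total bitrate: 50 + 0.384 = 50.384 Mbps.
Stream data: 50.384 Mbps × 7140 s = 359741.8 Mb.
359,742 Mb ÷ 8 = 44,968 MB → 44.97 GB.

44.97 GB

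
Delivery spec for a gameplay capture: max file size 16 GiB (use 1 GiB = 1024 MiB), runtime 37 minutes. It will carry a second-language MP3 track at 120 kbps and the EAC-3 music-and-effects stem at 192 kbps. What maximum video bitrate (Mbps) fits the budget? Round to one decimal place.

61.6 Mbps

Budget: 16 GiB = 137439.0 Mb.
37 min = 2220 s
Total bitrate budget: 137439.0 Mb / 2220 s = 61.909 Mbps.
Audio total: 120 + 192 = 312 kbps = 0.312 Mbps.
Video: 61.909 − 0.312 = 61.597 Mbps.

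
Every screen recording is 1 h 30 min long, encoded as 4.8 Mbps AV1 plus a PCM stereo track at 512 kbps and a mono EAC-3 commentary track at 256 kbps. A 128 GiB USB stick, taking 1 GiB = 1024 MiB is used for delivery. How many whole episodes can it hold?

36

1 h 30 min = 90 min = 5400 s
Audio total: 512 + 256 = 768 kbps = 0.768 Mbps.
Total bitrate: 5.568 Mbps.
Per item: 5.568 Mbps × 5400 s = 30,067 Mb = 3,758 MB.
Capacity: 128 GiB = 1,099,512 Mb; 36.57 items → 36 complete.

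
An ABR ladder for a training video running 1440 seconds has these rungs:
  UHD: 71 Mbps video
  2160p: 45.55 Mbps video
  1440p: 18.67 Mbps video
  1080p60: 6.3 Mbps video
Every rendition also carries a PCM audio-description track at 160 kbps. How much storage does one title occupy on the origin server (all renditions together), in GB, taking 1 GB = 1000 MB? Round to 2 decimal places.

25.59 GB

Audio: 160 kbps = 0.160 Mbps.
Sum of rendition bitrates: (71+0.160) + (45.55+0.160) + (18.67+0.160) + (6.3+0.160) = 142.160 Mbps.
× 1440 s = 204,710 Mb = 25,589 MB = 25.59 GB.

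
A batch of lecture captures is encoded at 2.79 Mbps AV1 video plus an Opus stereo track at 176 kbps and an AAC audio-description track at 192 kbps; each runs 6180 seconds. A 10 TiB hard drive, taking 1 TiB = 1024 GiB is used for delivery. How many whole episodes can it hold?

Audio total: 176 + 192 = 368 kbps = 0.368 Mbps.
Total bitrate: 3.158 Mbps.
Per item: 3.158 Mbps × 6180 s = 19,516 Mb = 2,440 MB.
Capacity: 10 TiB = 87,960,930 Mb; 4507.02 items → 4507 complete.

4507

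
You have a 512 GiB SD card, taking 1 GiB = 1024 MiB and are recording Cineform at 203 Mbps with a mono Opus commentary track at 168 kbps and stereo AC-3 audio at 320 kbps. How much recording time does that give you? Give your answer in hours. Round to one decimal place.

6.0 hours

Audio total: 168 + 320 = 488 kbps = 0.488 Mbps.
Total bitrate: 203 + 0.488 = 203.488 Mbps.
Capacity: 512 GiB = 4,398,047 Mb.
Recording time: 4,398,047 / 203.488 = 21,613 s ≈ 6.00 hours.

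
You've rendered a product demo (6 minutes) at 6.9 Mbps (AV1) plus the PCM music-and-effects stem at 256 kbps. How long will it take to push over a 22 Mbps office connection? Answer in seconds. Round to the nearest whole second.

117 seconds

6 min = 360 s
Audio: 256 kbps = 0.256 Mbps.
Total bitrate: 7.156 Mbps.
File: 7.156 Mbps × 360 s = 2576.2 Mb.
At 22 Mbps: 2576.2 / 22 = 117.1 s ≈ 117 seconds.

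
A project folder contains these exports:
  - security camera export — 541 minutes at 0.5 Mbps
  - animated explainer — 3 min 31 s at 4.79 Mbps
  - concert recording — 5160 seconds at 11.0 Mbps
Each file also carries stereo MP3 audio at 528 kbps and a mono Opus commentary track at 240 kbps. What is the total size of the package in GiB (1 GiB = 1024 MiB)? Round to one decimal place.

Audio total: 528 + 240 = 768 kbps = 0.768 Mbps.
security camera export: 1.268 Mbps × 32460 s = 41159.3 Mb
animated explainer: 5.558 Mbps × 211 s = 1172.7 Mb
concert recording: 11.768 Mbps × 5160 s = 60722.9 Mb
Total: 103054.9 Mb = 12881.9 MB.
= 12.00 GiB.

12.0 GiB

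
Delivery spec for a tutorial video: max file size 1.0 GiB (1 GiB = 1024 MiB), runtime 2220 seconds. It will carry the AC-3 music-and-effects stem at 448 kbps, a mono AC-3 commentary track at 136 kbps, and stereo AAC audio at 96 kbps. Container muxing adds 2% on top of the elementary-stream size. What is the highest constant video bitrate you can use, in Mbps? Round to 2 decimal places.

3.11 Mbps

Budget: 1.0 GiB = 8589.9 Mb.
Stream payload after overhead: 8589.9 / 1.02 = 8421.5 Mb.
Total bitrate budget: 8421.5 Mb / 2220 s = 3.793 Mbps.
Audio total: 448 + 136 + 96 = 680 kbps = 0.680 Mbps.
Video: 3.793 − 0.680 = 3.113 Mbps.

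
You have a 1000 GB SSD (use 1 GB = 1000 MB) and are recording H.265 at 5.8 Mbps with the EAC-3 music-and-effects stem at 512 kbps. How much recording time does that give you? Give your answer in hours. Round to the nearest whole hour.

352 hours

Audio: 512 kbps = 0.512 Mbps.
Total bitrate: 5.8 + 0.512 = 6.312 Mbps.
Capacity: 1000 GB = 8,000,000 Mb.
Recording time: 8,000,000 / 6.312 = 1,267,427 s ≈ 352 hours.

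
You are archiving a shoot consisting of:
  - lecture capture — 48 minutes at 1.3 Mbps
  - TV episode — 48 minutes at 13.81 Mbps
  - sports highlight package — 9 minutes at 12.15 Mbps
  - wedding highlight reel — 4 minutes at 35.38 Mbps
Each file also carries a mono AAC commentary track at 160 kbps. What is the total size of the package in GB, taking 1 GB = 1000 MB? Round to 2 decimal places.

7.45 GB

Audio: 160 kbps = 0.160 Mbps.
lecture capture: 1.460 Mbps × 2880 s = 4204.8 Mb
TV episode: 13.970 Mbps × 2880 s = 40233.6 Mb
sports highlight package: 12.310 Mbps × 540 s = 6647.4 Mb
wedding highlight reel: 35.540 Mbps × 240 s = 8529.6 Mb
Total: 59615.4 Mb = 7451.9 MB.
= 7.452 GB.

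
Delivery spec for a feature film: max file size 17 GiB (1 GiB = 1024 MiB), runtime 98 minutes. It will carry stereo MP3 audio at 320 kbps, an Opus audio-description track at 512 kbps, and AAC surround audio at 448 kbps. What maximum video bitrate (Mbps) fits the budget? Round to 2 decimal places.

23.55 Mbps

Budget: 17 GiB = 146028.9 Mb.
98 min = 5880 s
Total bitrate budget: 146028.9 Mb / 5880 s = 24.835 Mbps.
Audio total: 320 + 512 + 448 = 1280 kbps = 1.280 Mbps.
Video: 24.835 − 1.280 = 23.555 Mbps.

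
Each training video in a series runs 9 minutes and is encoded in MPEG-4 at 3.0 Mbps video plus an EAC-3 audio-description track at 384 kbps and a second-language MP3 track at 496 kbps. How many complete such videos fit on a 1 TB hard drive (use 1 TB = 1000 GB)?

9 min = 540 s
Audio total: 384 + 496 = 880 kbps = 0.880 Mbps.
Total bitrate: 3.880 Mbps.
Per item: 3.880 Mbps × 540 s = 2,095 Mb = 261.9 MB.
Capacity: 1 TB = 8,000,000 Mb; 3818.25 items → 3818 complete.

3818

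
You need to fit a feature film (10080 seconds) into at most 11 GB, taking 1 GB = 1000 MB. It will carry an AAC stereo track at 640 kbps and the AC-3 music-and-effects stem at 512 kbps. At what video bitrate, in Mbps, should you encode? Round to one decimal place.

Budget: 11 GB = 88000.0 Mb.
Total bitrate budget: 88000.0 Mb / 10080 s = 8.730 Mbps.
Audio total: 640 + 512 = 1152 kbps = 1.152 Mbps.
Video: 8.730 − 1.152 = 7.578 Mbps.

7.6 Mbps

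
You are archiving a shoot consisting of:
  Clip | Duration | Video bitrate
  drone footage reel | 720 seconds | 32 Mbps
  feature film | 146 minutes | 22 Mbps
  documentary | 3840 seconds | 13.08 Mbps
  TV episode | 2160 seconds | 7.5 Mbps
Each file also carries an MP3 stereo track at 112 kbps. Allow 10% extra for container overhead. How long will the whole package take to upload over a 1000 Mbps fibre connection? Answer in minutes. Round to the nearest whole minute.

5 minutes

Audio: 112 kbps = 0.112 Mbps.
drone footage reel: 32.112 Mbps × 720 s × 1.10 = 25432.7 Mb
feature film: 22.112 Mbps × 8760 s × 1.10 = 213071.2 Mb
documentary: 13.192 Mbps × 3840 s × 1.10 = 55723.0 Mb
TV episode: 7.612 Mbps × 2160 s × 1.10 = 18086.1 Mb
Total: 312313.1 Mb = 39039.1 MB.
At 1000 Mbps: 312313.1 / 1000 = 312 s ≈ 5.21 minutes.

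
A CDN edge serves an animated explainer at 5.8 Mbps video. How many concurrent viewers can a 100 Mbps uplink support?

100 Mbps = 100.0 Mbps; 100.0 / 5.800 = 17.24 → 17 viewers.

17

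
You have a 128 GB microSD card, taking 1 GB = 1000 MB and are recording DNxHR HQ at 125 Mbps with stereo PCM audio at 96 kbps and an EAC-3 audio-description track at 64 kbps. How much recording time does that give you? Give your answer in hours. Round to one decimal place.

Audio total: 96 + 64 = 160 kbps = 0.160 Mbps.
Total bitrate: 125 + 0.160 = 125.160 Mbps.
Capacity: 128 GB = 1,024,000 Mb.
Recording time: 1,024,000 / 125.160 = 8,182 s ≈ 2.27 hours.

2.3 hours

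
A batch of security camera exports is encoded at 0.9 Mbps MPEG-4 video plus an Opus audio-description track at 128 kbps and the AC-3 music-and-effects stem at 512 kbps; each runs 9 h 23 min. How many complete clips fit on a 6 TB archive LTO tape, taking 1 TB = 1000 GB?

9 h 23 min = 563 min = 33780 s
Audio total: 128 + 512 = 640 kbps = 0.640 Mbps.
Total bitrate: 1.540 Mbps.
Per item: 1.540 Mbps × 33780 s = 52,021 Mb = 6,503 MB.
Capacity: 6 TB = 48,000,000 Mb; 922.70 items → 922 complete.

922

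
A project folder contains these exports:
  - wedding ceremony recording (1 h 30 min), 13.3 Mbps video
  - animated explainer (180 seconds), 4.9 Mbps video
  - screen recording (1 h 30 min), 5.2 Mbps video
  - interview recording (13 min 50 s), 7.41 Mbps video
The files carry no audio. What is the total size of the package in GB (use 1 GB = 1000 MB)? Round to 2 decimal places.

13.37 GB

wedding ceremony recording: 13.300 Mbps × 5400 s = 71820.0 Mb
animated explainer: 4.900 Mbps × 180 s = 882.0 Mb
screen recording: 5.200 Mbps × 5400 s = 28080.0 Mb
interview recording: 7.410 Mbps × 830 s = 6150.3 Mb
Total: 106932.3 Mb = 13366.5 MB.
= 13.37 GB.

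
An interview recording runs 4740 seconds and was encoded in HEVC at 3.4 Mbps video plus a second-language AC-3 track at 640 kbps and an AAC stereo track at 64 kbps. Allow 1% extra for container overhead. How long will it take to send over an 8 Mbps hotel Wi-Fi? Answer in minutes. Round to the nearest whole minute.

41 minutes

Audio total: 640 + 64 = 704 kbps = 0.704 Mbps.
Total bitrate: 4.104 Mbps.
File: 4.104 Mbps × 4740 s = 19453.0 Mb.
With 1% container overhead: ×1.01. → 19647.5 Mb.
At 8 Mbps: 19647.5 / 8 = 2455.9 s ≈ 40.9 minutes.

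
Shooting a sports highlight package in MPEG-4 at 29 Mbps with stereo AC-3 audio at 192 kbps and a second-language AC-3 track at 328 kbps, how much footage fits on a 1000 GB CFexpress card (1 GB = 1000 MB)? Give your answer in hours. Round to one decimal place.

Audio total: 192 + 328 = 520 kbps = 0.520 Mbps.
Total bitrate: 29 + 0.520 = 29.520 Mbps.
Capacity: 1000 GB = 8,000,000 Mb.
Recording time: 8,000,000 / 29.520 = 271,003 s ≈ 75.3 hours.

75.3 hours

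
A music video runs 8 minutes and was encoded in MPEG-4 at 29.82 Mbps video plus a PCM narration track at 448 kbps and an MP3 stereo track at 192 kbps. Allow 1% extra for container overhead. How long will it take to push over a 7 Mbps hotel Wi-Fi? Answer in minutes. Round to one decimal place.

8 min = 480 s
Audio total: 448 + 192 = 640 kbps = 0.640 Mbps.
Total bitrate: 30.460 Mbps.
File: 30.460 Mbps × 480 s = 14620.8 Mb.
With 1% container overhead: ×1.01. → 14767.0 Mb.
At 7 Mbps: 14767.0 / 7 = 2109.6 s ≈ 35.2 minutes.

35.2 minutes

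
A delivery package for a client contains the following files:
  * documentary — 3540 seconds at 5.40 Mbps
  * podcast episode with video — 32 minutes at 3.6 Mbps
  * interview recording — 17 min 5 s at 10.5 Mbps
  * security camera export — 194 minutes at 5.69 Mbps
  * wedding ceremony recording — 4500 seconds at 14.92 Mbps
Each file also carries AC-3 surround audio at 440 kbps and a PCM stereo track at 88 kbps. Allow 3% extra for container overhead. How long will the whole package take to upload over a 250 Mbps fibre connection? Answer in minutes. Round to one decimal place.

12.5 minutes

Audio total: 440 + 88 = 528 kbps = 0.528 Mbps.
documentary: 5.928 Mbps × 3540 s × 1.03 = 21614.7 Mb
podcast episode with video: 4.128 Mbps × 1920 s × 1.03 = 8163.5 Mb
interview recording: 11.028 Mbps × 1025 s × 1.03 = 11642.8 Mb
security camera export: 6.218 Mbps × 11640 s × 1.03 = 74548.8 Mb
wedding ceremony recording: 15.448 Mbps × 4500 s × 1.03 = 71601.5 Mb
Total: 187571.3 Mb = 23446.4 MB.
At 250 Mbps: 187571.3 / 250 = 750 s ≈ 12.5 minutes.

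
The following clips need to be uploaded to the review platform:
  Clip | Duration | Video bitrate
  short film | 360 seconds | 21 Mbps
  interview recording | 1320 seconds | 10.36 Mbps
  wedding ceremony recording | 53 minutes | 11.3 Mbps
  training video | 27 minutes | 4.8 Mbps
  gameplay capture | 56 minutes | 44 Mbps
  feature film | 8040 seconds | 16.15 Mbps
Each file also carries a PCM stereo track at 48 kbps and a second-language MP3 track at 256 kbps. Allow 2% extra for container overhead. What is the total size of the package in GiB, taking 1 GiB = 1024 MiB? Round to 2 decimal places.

Audio total: 48 + 256 = 304 kbps = 0.304 Mbps.
short film: 21.304 Mbps × 360 s × 1.02 = 7822.8 Mb
interview recording: 10.664 Mbps × 1320 s × 1.02 = 14358.0 Mb
wedding ceremony recording: 11.604 Mbps × 3180 s × 1.02 = 37638.7 Mb
training video: 5.104 Mbps × 1620 s × 1.02 = 8433.8 Mb
gameplay capture: 44.304 Mbps × 3360 s × 1.02 = 151838.7 Mb
feature film: 16.454 Mbps × 8040 s × 1.02 = 134936.0 Mb
Total: 355028.1 Mb = 44378.5 MB.
= 41.33 GiB.

41.33 GiB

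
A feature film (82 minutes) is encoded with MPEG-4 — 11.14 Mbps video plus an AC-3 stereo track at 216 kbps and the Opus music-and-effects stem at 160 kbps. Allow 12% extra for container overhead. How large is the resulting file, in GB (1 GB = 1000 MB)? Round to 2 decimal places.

7.93 GB

82 min = 4920 s
Audio total: 216 + 160 = 376 kbps = 0.376 Mbps.
Total bitrate: 11.14 + 0.376 = 11.516 Mbps.
Stream data: 11.516 Mbps × 4920 s = 56658.7 Mb.
With 12% container overhead: ×1.12.
63,458 Mb ÷ 8 = 7,932 MB → 7.932 GB.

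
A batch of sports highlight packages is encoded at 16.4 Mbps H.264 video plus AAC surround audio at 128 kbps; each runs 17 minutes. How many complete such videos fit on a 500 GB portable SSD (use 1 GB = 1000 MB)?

237

17 min = 1020 s
Audio: 128 kbps = 0.128 Mbps.
Total bitrate: 16.528 Mbps.
Per item: 16.528 Mbps × 1020 s = 16,859 Mb = 2,107 MB.
Capacity: 500 GB = 4,000,000 Mb; 237.27 items → 237 complete.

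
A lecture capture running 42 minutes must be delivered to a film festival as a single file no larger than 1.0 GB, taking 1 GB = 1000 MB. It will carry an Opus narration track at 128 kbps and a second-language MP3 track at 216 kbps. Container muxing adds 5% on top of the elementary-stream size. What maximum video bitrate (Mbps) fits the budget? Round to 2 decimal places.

2.68 Mbps

Budget: 1.0 GB = 8000.0 Mb.
Stream payload after overhead: 8000.0 / 1.05 = 7619.0 Mb.
42 min = 2520 s
Total bitrate budget: 7619.0 Mb / 2520 s = 3.023 Mbps.
Audio total: 128 + 216 = 344 kbps = 0.344 Mbps.
Video: 3.023 − 0.344 = 2.679 Mbps.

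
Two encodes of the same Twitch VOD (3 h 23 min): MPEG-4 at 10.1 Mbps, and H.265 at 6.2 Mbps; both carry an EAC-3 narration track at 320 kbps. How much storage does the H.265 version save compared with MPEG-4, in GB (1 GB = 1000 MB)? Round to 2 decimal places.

3 h 23 min = 203 min = 12180 s
Audio: 320 kbps = 0.320 Mbps.
MPEG-4: 10.420 Mbps × 12180 s = 126915.6 Mb = 15.864 GB.
H.265: 6.520 Mbps × 12180 s = 79413.6 Mb = 9.927 GB.
Saving: 15.864 − 9.927 = 5.938 GB.

5.94 GB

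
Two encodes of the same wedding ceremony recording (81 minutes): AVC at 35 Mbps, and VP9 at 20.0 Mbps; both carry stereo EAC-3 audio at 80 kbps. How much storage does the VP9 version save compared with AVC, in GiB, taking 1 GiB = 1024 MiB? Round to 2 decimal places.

81 min = 4860 s
Audio: 80 kbps = 0.080 Mbps.
AVC: 35.080 Mbps × 4860 s = 170488.8 Mb = 19.848 GiB.
VP9: 20.080 Mbps × 4860 s = 97588.8 Mb = 11.361 GiB.
Saving: 19.848 − 11.361 = 8.487 GiB.

8.49 GiB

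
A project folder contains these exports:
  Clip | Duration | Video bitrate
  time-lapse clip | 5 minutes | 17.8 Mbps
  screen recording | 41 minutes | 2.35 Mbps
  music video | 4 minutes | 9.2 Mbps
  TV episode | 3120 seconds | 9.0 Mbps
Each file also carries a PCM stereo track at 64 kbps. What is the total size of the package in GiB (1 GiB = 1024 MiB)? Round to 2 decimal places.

Audio: 64 kbps = 0.064 Mbps.
time-lapse clip: 17.864 Mbps × 300 s = 5359.2 Mb
screen recording: 2.414 Mbps × 2460 s = 5938.4 Mb
music video: 9.264 Mbps × 240 s = 2223.4 Mb
TV episode: 9.064 Mbps × 3120 s = 28279.7 Mb
Total: 41800.7 Mb = 5225.1 MB.
= 4.866 GiB.

4.87 GiB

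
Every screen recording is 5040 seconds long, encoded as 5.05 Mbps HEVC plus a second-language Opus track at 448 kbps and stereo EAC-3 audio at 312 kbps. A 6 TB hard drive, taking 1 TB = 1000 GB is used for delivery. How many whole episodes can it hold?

1639

Audio total: 448 + 312 = 760 kbps = 0.760 Mbps.
Total bitrate: 5.810 Mbps.
Per item: 5.810 Mbps × 5040 s = 29,282 Mb = 3,660 MB.
Capacity: 6 TB = 48,000,000 Mb; 1639.21 items → 1639 complete.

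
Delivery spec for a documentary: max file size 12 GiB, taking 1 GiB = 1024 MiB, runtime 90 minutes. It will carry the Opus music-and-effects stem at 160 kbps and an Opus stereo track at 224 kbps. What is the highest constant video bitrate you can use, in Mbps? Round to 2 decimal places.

Budget: 12 GiB = 103079.2 Mb.
90 min = 5400 s
Total bitrate budget: 103079.2 Mb / 5400 s = 19.089 Mbps.
Audio total: 160 + 224 = 384 kbps = 0.384 Mbps.
Video: 19.089 − 0.384 = 18.705 Mbps.

18.70 Mbps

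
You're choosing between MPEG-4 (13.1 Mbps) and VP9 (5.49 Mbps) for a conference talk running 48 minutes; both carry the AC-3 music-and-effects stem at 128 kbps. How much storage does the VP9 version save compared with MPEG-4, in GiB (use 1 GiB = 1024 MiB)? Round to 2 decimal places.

48 min = 2880 s
Audio: 128 kbps = 0.128 Mbps.
MPEG-4: 13.228 Mbps × 2880 s = 38096.6 Mb = 4.435 GiB.
VP9: 5.618 Mbps × 2880 s = 16179.8 Mb = 1.884 GiB.
Saving: 4.435 − 1.884 = 2.551 GiB.

2.55 GiB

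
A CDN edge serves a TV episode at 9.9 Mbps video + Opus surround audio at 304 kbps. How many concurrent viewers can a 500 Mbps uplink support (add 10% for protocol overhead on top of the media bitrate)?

Audio: 304 kbps = 0.304 Mbps.
Per-viewer media rate: 10.204 Mbps.
On the wire with 10% overhead: 11.224 Mbps.
500 Mbps = 500.0 Mbps; 500.0 / 11.224 = 44.55 → 44 viewers.

44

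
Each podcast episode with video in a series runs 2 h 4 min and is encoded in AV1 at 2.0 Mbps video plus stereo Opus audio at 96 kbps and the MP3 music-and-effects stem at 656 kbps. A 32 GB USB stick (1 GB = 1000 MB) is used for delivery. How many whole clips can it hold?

2 h 4 min = 124 min = 7440 s
Audio total: 96 + 656 = 752 kbps = 0.752 Mbps.
Total bitrate: 2.752 Mbps.
Per item: 2.752 Mbps × 7440 s = 20,475 Mb = 2,559 MB.
Capacity: 32 GB = 256,000 Mb; 12.50 items → 12 complete.

12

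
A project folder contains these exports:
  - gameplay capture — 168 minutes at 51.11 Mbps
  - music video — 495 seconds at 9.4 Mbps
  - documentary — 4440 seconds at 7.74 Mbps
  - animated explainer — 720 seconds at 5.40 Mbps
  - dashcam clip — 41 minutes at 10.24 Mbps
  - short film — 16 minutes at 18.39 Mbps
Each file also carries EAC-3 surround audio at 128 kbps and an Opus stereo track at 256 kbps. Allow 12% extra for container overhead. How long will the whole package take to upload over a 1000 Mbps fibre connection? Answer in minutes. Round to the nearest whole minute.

11 minutes

Audio total: 128 + 256 = 384 kbps = 0.384 Mbps.
gameplay capture: 51.494 Mbps × 10080 s × 1.12 = 581346.7 Mb
music video: 9.784 Mbps × 495 s × 1.12 = 5424.2 Mb
documentary: 8.124 Mbps × 4440 s × 1.12 = 40399.0 Mb
animated explainer: 5.784 Mbps × 720 s × 1.12 = 4664.2 Mb
dashcam clip: 10.624 Mbps × 2460 s × 1.12 = 29271.2 Mb
short film: 18.774 Mbps × 960 s × 1.12 = 20185.8 Mb
Total: 681291.2 Mb = 85161.4 MB.
At 1000 Mbps: 681291.2 / 1000 = 681 s ≈ 11.4 minutes.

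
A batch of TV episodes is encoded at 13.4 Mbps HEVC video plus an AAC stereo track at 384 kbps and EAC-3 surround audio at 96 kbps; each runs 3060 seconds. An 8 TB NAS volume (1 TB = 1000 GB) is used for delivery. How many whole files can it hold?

Audio total: 384 + 96 = 480 kbps = 0.480 Mbps.
Total bitrate: 13.880 Mbps.
Per item: 13.880 Mbps × 3060 s = 42,473 Mb = 5,309 MB.
Capacity: 8 TB = 64,000,000 Mb; 1506.85 items → 1506 complete.

1506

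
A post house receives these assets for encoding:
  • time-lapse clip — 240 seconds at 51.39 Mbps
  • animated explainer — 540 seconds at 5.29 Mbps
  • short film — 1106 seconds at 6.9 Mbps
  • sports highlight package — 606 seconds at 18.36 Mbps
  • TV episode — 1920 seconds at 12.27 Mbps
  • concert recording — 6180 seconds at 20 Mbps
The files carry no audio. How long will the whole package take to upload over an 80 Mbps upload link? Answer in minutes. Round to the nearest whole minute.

time-lapse clip: 51.390 Mbps × 240 s = 12333.6 Mb
animated explainer: 5.290 Mbps × 540 s = 2856.6 Mb
short film: 6.900 Mbps × 1106 s = 7631.4 Mb
sports highlight package: 18.360 Mbps × 606 s = 11126.2 Mb
TV episode: 12.270 Mbps × 1920 s = 23558.4 Mb
concert recording: 20.000 Mbps × 6180 s = 123600.0 Mb
Total: 181106.2 Mb = 22638.3 MB.
At 80 Mbps: 181106.2 / 80 = 2264 s ≈ 37.7 minutes.

38 minutes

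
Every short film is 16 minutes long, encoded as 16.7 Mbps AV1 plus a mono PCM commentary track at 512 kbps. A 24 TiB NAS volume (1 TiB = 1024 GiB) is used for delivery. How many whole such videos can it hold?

12776

16 min = 960 s
Audio: 512 kbps = 0.512 Mbps.
Total bitrate: 17.212 Mbps.
Per item: 17.212 Mbps × 960 s = 16,524 Mb = 2,065 MB.
Capacity: 24 TiB = 211,106,233 Mb; 12776.11 items → 12776 complete.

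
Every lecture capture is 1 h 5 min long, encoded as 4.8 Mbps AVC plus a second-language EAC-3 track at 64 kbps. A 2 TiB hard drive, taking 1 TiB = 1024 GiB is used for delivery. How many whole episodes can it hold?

927

1 h 5 min = 65 min = 3900 s
Audio: 64 kbps = 0.064 Mbps.
Total bitrate: 4.864 Mbps.
Per item: 4.864 Mbps × 3900 s = 18,970 Mb = 2,371 MB.
Capacity: 2 TiB = 17,592,186 Mb; 927.39 items → 927 complete.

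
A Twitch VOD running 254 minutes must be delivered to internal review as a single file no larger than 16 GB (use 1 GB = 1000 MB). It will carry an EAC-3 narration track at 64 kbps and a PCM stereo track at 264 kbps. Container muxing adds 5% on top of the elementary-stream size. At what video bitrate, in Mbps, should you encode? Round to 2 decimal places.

Budget: 16 GB = 128000.0 Mb.
Stream payload after overhead: 128000.0 / 1.05 = 121904.8 Mb.
254 min = 15240 s
Total bitrate budget: 121904.8 Mb / 15240 s = 7.999 Mbps.
Audio total: 64 + 264 = 328 kbps = 0.328 Mbps.
Video: 7.999 − 0.328 = 7.671 Mbps.

7.67 Mbps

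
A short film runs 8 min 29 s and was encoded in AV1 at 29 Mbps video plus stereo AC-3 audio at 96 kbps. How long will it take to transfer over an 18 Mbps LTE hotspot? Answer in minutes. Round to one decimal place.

8 min 29 s = 509 s
Audio: 96 kbps = 0.096 Mbps.
Total bitrate: 29.096 Mbps.
File: 29.096 Mbps × 509 s = 14809.9 Mb.
At 18 Mbps: 14809.9 / 18 = 822.8 s ≈ 13.7 minutes.

13.7 minutes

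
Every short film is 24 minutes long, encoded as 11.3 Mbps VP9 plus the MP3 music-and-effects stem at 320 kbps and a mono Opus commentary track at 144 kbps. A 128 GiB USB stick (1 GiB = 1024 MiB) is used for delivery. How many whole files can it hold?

24 min = 1440 s
Audio total: 320 + 144 = 464 kbps = 0.464 Mbps.
Total bitrate: 11.764 Mbps.
Per item: 11.764 Mbps × 1440 s = 16,940 Mb = 2,118 MB.
Capacity: 128 GiB = 1,099,512 Mb; 64.91 items → 64 complete.

64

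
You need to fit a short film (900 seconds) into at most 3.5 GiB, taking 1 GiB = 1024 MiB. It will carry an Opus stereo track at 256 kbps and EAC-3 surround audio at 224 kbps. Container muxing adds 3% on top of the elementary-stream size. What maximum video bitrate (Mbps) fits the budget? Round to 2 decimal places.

31.95 Mbps

Budget: 3.5 GiB = 30064.8 Mb.
Stream payload after overhead: 30064.8 / 1.03 = 29189.1 Mb.
Total bitrate budget: 29189.1 Mb / 900 s = 32.432 Mbps.
Audio total: 256 + 224 = 480 kbps = 0.480 Mbps.
Video: 32.432 − 0.480 = 31.952 Mbps.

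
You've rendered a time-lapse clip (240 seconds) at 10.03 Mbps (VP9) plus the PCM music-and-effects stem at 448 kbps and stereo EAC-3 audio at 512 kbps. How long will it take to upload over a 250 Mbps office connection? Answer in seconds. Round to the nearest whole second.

Audio total: 448 + 512 = 960 kbps = 0.960 Mbps.
Total bitrate: 10.990 Mbps.
File: 10.990 Mbps × 240 s = 2637.6 Mb.
At 250 Mbps: 2637.6 / 250 = 10.6 s ≈ 10.6 seconds.

11 seconds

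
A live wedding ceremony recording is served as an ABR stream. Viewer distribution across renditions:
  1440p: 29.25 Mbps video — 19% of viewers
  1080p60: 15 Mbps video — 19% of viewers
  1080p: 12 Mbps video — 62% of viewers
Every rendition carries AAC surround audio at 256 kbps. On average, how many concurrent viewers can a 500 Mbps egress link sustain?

31

Audio: 256 kbps = 0.256 Mbps.
Average per-viewer bitrate: 0.19×29.506 + 0.19×15.256 + 0.62×12.256 = 16.104 Mbps.
500 Mbps = 500.0 Mbps; 500.0 / 16.104 = 31.05 → 31.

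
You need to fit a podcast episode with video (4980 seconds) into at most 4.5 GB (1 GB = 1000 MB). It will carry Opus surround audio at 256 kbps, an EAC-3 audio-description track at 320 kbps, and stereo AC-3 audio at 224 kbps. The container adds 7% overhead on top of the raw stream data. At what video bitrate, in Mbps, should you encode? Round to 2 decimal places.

5.96 Mbps

Budget: 4.5 GB = 36000.0 Mb.
Stream payload after overhead: 36000.0 / 1.07 = 33644.9 Mb.
Total bitrate budget: 33644.9 Mb / 4980 s = 6.756 Mbps.
Audio total: 256 + 320 + 224 = 800 kbps = 0.800 Mbps.
Video: 6.756 − 0.800 = 5.956 Mbps.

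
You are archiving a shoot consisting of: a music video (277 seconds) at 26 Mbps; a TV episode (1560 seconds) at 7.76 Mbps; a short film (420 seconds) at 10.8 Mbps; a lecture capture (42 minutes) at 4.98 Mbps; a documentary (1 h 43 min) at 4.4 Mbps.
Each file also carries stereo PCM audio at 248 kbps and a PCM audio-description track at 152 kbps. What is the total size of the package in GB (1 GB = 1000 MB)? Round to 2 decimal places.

Audio total: 248 + 152 = 400 kbps = 0.400 Mbps.
music video: 26.400 Mbps × 277 s = 7312.8 Mb
TV episode: 8.160 Mbps × 1560 s = 12729.6 Mb
short film: 11.200 Mbps × 420 s = 4704.0 Mb
lecture capture: 5.380 Mbps × 2520 s = 13557.6 Mb
documentary: 4.800 Mbps × 6180 s = 29664.0 Mb
Total: 67968.0 Mb = 8496.0 MB.
= 8.496 GB.

8.50 GB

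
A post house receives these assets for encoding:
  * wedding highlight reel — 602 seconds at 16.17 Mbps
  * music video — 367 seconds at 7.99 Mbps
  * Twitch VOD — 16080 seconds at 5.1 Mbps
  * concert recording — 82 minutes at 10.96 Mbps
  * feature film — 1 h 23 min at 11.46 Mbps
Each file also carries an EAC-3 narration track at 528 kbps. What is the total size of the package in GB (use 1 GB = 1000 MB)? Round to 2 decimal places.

Audio: 528 kbps = 0.528 Mbps.
wedding highlight reel: 16.698 Mbps × 602 s = 10052.2 Mb
music video: 8.518 Mbps × 367 s = 3126.1 Mb
Twitch VOD: 5.628 Mbps × 16080 s = 90498.2 Mb
concert recording: 11.488 Mbps × 4920 s = 56521.0 Mb
feature film: 11.988 Mbps × 4980 s = 59700.2 Mb
Total: 219897.7 Mb = 27487.2 MB.
= 27.49 GB.

27.49 GB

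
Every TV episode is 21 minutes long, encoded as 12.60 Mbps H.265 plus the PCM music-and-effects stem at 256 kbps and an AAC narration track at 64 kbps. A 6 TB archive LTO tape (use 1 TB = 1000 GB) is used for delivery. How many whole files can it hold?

2948

21 min = 1260 s
Audio total: 256 + 64 = 320 kbps = 0.320 Mbps.
Total bitrate: 12.920 Mbps.
Per item: 12.920 Mbps × 1260 s = 16,279 Mb = 2,035 MB.
Capacity: 6 TB = 48,000,000 Mb; 2948.55 items → 2948 complete.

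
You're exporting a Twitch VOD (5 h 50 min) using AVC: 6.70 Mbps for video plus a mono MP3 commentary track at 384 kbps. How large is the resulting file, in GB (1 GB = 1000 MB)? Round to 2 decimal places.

18.60 GB

5 h 50 min = 350 min = 21000 s
Audio: 384 kbps = 0.384 Mbps.
Total bitrate: 6.70 + 0.384 = 7.084 Mbps.
Stream data: 7.084 Mbps × 21000 s = 148764.0 Mb.
148,764 Mb ÷ 8 = 18,596 MB → 18.60 GB.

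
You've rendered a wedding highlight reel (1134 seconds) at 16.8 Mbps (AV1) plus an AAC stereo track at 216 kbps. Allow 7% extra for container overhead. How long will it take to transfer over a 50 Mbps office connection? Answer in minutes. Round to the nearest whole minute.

Audio: 216 kbps = 0.216 Mbps.
Total bitrate: 17.016 Mbps.
File: 17.016 Mbps × 1134 s = 19296.1 Mb.
With 7% container overhead: ×1.07. → 20646.9 Mb.
At 50 Mbps: 20646.9 / 50 = 412.9 s ≈ 6.88 minutes.

7 minutes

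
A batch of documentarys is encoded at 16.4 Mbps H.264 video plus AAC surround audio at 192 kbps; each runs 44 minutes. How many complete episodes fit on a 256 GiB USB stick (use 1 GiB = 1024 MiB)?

50

44 min = 2640 s
Audio: 192 kbps = 0.192 Mbps.
Total bitrate: 16.592 Mbps.
Per item: 16.592 Mbps × 2640 s = 43,803 Mb = 5,475 MB.
Capacity: 256 GiB = 2,199,023 Mb; 50.20 items → 50 complete.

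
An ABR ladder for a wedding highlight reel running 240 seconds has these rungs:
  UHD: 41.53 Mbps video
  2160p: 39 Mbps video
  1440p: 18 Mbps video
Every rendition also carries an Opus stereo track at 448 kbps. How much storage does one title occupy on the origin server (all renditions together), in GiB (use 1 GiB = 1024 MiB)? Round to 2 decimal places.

Audio: 448 kbps = 0.448 Mbps.
Sum of rendition bitrates: (41.53+0.448) + (39+0.448) + (18+0.448) = 99.874 Mbps.
× 240 s = 23,970 Mb = 2,996 MB = 2.790 GiB.

2.79 GiB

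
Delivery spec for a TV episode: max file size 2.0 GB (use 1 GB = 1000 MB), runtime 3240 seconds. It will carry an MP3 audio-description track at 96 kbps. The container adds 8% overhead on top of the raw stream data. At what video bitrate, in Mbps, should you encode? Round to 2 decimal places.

Budget: 2.0 GB = 16000.0 Mb.
Stream payload after overhead: 16000.0 / 1.08 = 14814.8 Mb.
Total bitrate budget: 14814.8 Mb / 3240 s = 4.572 Mbps.
Audio: 96 kbps = 0.096 Mbps.
Video: 4.572 − 0.096 = 4.476 Mbps.

4.48 Mbps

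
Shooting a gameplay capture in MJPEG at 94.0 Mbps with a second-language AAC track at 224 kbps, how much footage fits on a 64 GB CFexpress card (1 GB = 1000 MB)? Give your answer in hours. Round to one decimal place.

1.5 hours

Audio: 224 kbps = 0.224 Mbps.
Total bitrate: 94.0 + 0.224 = 94.224 Mbps.
Capacity: 64 GB = 512,000 Mb.
Recording time: 512,000 / 94.224 = 5,434 s ≈ 1.51 hours.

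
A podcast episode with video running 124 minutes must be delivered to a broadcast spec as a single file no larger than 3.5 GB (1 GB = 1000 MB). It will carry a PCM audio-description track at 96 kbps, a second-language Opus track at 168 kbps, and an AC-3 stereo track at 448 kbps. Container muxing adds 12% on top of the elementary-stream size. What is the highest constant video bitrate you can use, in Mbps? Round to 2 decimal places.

Budget: 3.5 GB = 28000.0 Mb.
Stream payload after overhead: 28000.0 / 1.12 = 25000.0 Mb.
124 min = 7440 s
Total bitrate budget: 25000.0 Mb / 7440 s = 3.360 Mbps.
Audio total: 96 + 168 + 448 = 712 kbps = 0.712 Mbps.
Video: 3.360 − 0.712 = 2.648 Mbps.

2.65 Mbps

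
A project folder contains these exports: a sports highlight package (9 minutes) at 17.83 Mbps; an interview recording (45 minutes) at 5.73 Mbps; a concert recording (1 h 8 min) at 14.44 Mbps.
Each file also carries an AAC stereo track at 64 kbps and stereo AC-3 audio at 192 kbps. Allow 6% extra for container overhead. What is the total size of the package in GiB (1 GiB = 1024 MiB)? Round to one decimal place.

10.6 GiB

Audio total: 64 + 192 = 256 kbps = 0.256 Mbps.
sports highlight package: 18.086 Mbps × 540 s × 1.06 = 10352.4 Mb
interview recording: 5.986 Mbps × 2700 s × 1.06 = 17131.9 Mb
concert recording: 14.696 Mbps × 4080 s × 1.06 = 63557.3 Mb
Total: 91041.6 Mb = 11380.2 MB.
= 10.60 GiB.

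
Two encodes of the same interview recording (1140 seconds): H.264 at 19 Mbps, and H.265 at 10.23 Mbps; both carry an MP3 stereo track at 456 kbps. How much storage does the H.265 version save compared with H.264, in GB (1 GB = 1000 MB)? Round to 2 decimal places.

Audio: 456 kbps = 0.456 Mbps.
H.264: 19.456 Mbps × 1140 s = 22179.8 Mb = 2.772 GB.
H.265: 10.686 Mbps × 1140 s = 12182.0 Mb = 1.523 GB.
Saving: 2.772 − 1.523 = 1.250 GB.

1.25 GB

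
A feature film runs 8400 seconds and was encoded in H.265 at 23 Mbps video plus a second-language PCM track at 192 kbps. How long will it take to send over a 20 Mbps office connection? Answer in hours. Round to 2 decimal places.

Audio: 192 kbps = 0.192 Mbps.
Total bitrate: 23.192 Mbps.
File: 23.192 Mbps × 8400 s = 194812.8 Mb.
At 20 Mbps: 194812.8 / 20 = 9740.6 s ≈ 2.71 hours.

2.71 hours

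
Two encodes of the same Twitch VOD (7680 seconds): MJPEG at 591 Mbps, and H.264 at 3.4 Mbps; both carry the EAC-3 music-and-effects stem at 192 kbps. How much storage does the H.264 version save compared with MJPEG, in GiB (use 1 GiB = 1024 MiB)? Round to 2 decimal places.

Audio: 192 kbps = 0.192 Mbps.
MJPEG: 591.192 Mbps × 7680 s = 4540354.6 Mb = 528.567 GiB.
H.264: 3.592 Mbps × 7680 s = 27586.6 Mb = 3.211 GiB.
Saving: 528.567 − 3.211 = 525.355 GiB.

525.36 GiB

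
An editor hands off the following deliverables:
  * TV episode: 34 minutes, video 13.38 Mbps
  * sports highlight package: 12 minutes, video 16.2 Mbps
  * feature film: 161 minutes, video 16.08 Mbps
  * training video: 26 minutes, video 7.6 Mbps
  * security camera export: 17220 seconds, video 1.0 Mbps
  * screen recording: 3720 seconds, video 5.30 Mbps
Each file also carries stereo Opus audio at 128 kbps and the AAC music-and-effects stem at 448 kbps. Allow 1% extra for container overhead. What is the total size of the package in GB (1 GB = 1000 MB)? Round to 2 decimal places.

Audio total: 128 + 448 = 576 kbps = 0.576 Mbps.
TV episode: 13.956 Mbps × 2040 s × 1.01 = 28754.9 Mb
sports highlight package: 16.776 Mbps × 720 s × 1.01 = 12199.5 Mb
feature film: 16.656 Mbps × 9660 s × 1.01 = 162505.9 Mb
training video: 8.176 Mbps × 1560 s × 1.01 = 12882.1 Mb
security camera export: 1.576 Mbps × 17220 s × 1.01 = 27410.1 Mb
screen recording: 5.876 Mbps × 3720 s × 1.01 = 22077.3 Mb
Total: 265829.9 Mb = 33228.7 MB.
= 33.23 GB.

33.23 GB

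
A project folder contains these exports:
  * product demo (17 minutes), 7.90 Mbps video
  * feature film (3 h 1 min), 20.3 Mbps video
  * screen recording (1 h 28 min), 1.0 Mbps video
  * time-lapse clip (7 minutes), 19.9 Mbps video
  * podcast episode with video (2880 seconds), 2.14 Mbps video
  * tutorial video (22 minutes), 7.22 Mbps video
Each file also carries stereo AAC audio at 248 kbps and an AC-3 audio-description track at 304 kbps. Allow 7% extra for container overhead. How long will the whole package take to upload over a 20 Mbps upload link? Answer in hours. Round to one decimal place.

Audio total: 248 + 304 = 552 kbps = 0.552 Mbps.
product demo: 8.452 Mbps × 1020 s × 1.07 = 9224.5 Mb
feature film: 20.852 Mbps × 10860 s × 1.07 = 242304.4 Mb
screen recording: 1.552 Mbps × 5280 s × 1.07 = 8768.2 Mb
time-lapse clip: 20.452 Mbps × 420 s × 1.07 = 9191.1 Mb
podcast episode with video: 2.692 Mbps × 2880 s × 1.07 = 8295.7 Mb
tutorial video: 7.772 Mbps × 1320 s × 1.07 = 10977.2 Mb
Total: 288761.1 Mb = 36095.1 MB.
At 20 Mbps: 288761.1 / 20 = 14438 s ≈ 4.01 hours.

4.0 hours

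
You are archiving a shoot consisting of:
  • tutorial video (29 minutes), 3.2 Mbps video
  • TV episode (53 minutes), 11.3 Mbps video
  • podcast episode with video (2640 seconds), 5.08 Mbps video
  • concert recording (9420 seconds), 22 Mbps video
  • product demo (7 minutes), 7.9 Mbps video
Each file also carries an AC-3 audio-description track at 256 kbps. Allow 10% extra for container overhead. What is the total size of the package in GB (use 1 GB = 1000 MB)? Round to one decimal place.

Audio: 256 kbps = 0.256 Mbps.
tutorial video: 3.456 Mbps × 1740 s × 1.10 = 6614.8 Mb
TV episode: 11.556 Mbps × 3180 s × 1.10 = 40422.9 Mb
podcast episode with video: 5.336 Mbps × 2640 s × 1.10 = 15495.7 Mb
concert recording: 22.256 Mbps × 9420 s × 1.10 = 230616.7 Mb
product demo: 8.156 Mbps × 420 s × 1.10 = 3768.1 Mb
Total: 296918.2 Mb = 37114.8 MB.
= 37.11 GB.

37.1 GB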